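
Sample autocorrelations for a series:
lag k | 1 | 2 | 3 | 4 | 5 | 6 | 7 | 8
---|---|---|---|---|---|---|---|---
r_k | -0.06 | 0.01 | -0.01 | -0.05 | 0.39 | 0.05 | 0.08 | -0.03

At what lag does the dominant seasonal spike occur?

5

The largest autocorrelation is r_5 = 0.39; the remaining lags stay at or below 0.08.
The dominant spike at lag 5 indicates a seasonal period of 5.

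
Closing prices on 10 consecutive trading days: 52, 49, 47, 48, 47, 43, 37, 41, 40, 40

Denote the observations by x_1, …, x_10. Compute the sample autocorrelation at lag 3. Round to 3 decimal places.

0.183

Mean x̄ = (52 + 49 + 47 + 48 + 47 + 43 + 37 + 41 + 40 + 40)/10 = 44.4000
Numerator Σ_{t=1}^{7}(x_t−x̄)(x_{t+3}−x̄) = 38.9200
Denominator Σ(x_t−x̄)² = 212.4000
r_3 = 38.9200 / 212.4000 = 0.183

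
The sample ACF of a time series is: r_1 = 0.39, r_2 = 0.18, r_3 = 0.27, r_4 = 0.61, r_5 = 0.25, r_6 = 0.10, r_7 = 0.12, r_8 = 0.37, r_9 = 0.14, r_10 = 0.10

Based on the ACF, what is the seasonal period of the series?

The largest autocorrelation is r_4 = 0.61; the remaining lags stay at or below 0.39. The elevated value at lag 1 (0.39), dropping to 0.18 at lag 2, reflects decaying short-term dependence rather than seasonality.
The dominant spike at lag 4 indicates a seasonal period of 4.

4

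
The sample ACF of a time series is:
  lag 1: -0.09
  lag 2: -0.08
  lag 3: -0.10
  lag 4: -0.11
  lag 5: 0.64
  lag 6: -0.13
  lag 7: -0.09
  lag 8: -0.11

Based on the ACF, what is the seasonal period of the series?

5

The largest autocorrelation is r_5 = 0.64; the remaining lags stay at or below -0.08.
The dominant spike at lag 5 indicates a seasonal period of 5.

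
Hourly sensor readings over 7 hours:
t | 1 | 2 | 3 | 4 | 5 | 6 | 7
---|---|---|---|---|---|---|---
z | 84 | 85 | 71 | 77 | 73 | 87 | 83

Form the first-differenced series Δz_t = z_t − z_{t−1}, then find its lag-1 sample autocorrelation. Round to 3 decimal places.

-0.507

First differences Δz: 1, -14, 6, -4, 14, -4
Mean of differences = -0.1667
Numerator Σ(Δz_t−Δz̄)(Δz_{t+1}−Δz̄) = -233.6944
Denominator Σ(Δz_t−Δz̄)² = 460.8333
r_1(Δz) = -233.6944 / 460.8333 = -0.507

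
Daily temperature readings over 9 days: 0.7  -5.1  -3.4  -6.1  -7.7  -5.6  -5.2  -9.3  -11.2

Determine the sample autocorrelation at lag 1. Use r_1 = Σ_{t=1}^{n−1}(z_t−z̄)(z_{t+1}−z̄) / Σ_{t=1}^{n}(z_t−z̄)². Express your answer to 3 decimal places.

Mean z̄ = (0.7 − 5.1 − 3.4 − 6.1 − 7.7 − 5.6 − 5.2 − 9.3 − 11.2)/9 = -5.8778
Numerator Σ_{t=1}^{8}(z_t−z̄)(z_{t+1}−z̄) = 22.4740
Denominator Σ(z_t−z̄)² = 93.9556
r_1 = 22.4740 / 93.9556 = 0.239

0.239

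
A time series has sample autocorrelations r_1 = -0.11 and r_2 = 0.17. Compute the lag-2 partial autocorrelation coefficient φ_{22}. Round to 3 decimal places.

φ_{22} = (r_2 − r_1²) / (1 − r_1²)
r_1² = (-0.11)² = 0.0121
Numerator = 0.17 − 0.0121 = 0.1579; denominator = 1 − 0.0121 = 0.9879
φ_{22} = 0.1579 / 0.9879 = 0.160

0.160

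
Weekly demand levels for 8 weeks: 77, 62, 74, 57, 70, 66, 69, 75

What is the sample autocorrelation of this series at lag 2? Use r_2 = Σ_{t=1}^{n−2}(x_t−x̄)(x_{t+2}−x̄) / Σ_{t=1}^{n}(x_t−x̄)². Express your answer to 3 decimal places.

Mean x̄ = (77 + 62 + 74 + 57 + 70 + 66 + 69 + 75)/8 = 68.7500
Deviations from mean: 8.2500, -6.7500, 5.2500, -11.7500, 1.2500, -2.7500, 0.2500, 6.2500
Numerator Σ_{t=1}^{6}(x_t−x̄)(x_{t+2}−x̄) = 144.6250
Denominator Σ(x_t−x̄)² = 327.5000
r_2 = 144.6250 / 327.5000 = 0.442

0.442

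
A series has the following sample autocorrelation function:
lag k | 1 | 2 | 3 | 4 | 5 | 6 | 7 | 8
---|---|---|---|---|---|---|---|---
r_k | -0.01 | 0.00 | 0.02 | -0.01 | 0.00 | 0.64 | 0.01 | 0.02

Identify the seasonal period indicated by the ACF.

6

The largest autocorrelation is r_6 = 0.64; the remaining lags stay at or below 0.02.
The dominant spike at lag 6 indicates a seasonal period of 6.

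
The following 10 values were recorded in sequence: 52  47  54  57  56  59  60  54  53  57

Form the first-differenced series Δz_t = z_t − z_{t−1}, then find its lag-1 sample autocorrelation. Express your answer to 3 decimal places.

First differences Δz: -5, 7, 3, -1, 3, 1, -6, -1, 4
Mean of differences = 0.5556
Numerator Σ(Δz_t−Δz̄)(Δz_{t+1}−Δz̄) = -24.6420
Denominator Σ(Δz_t−Δz̄)² = 144.2222
r_1(Δz) = -24.6420 / 144.2222 = -0.171

-0.171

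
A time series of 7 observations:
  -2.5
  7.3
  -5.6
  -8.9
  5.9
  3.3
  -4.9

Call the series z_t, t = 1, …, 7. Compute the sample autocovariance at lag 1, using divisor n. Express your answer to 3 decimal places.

-8.222

Mean z̄ = (-2.5 + 7.3 − 5.6 − 8.9 + 5.9 + 3.3 − 4.9)/7 = -0.7714
Σ_{t=1}^{6}(z_t−z̄)(z_{t+1}−z̄) = -57.5522
γ_1 = -57.5522 / 7 = -8.222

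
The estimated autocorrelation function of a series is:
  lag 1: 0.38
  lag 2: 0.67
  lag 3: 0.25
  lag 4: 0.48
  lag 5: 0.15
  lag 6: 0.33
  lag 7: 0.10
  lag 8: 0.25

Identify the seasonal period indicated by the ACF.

2

The largest autocorrelation is r_2 = 0.67, with a weaker echo at lag 4 (0.48); the remaining lags stay at or below 0.38.
The dominant spike at lag 2 indicates a seasonal period of 2.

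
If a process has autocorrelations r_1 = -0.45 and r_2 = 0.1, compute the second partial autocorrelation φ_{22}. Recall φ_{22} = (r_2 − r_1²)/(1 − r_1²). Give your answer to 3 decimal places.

φ_{22} = (r_2 − r_1²) / (1 − r_1²)
r_1² = (-0.45)² = 0.2025
Numerator = 0.1 − 0.2025 = -0.1025; denominator = 1 − 0.2025 = 0.7975
φ_{22} = -0.1025 / 0.7975 = -0.129

-0.129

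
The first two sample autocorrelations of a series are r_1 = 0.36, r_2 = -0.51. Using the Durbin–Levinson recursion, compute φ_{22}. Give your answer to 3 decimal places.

-0.735

φ_{22} = (r_2 − r_1²) / (1 − r_1²)
r_1² = (0.36)² = 0.1296
Numerator = -0.51 − 0.1296 = -0.6396; denominator = 1 − 0.1296 = 0.8704
φ_{22} = -0.6396 / 0.8704 = -0.735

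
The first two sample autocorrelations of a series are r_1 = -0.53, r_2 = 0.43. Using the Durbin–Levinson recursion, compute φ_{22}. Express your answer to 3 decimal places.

0.207

φ_{22} = (r_2 − r_1²) / (1 − r_1²)
r_1² = (-0.53)² = 0.2809
Numerator = 0.43 − 0.2809 = 0.1491; denominator = 1 − 0.2809 = 0.7191
φ_{22} = 0.1491 / 0.7191 = 0.207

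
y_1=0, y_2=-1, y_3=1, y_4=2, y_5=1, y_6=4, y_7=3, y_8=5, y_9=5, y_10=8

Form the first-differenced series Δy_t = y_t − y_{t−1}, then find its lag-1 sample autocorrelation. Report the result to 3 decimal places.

First differences Δy: -1, 2, 1, -1, 3, -1, 2, 0, 3
Mean of differences = 0.8889
Numerator Σ(Δy_t−Δȳ)(Δy_{t+1}−Δȳ) = -15.1235
Denominator Σ(Δy_t−Δȳ)² = 22.8889
r_1(Δy) = -15.1235 / 22.8889 = -0.661

-0.661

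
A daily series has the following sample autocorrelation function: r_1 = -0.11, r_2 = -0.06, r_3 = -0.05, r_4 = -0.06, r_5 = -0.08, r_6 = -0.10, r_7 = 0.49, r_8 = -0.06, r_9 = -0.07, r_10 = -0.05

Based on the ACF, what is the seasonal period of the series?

7

The largest autocorrelation is r_7 = 0.49; the remaining lags stay at or below -0.05.
The dominant spike at lag 7 indicates a seasonal period of 7.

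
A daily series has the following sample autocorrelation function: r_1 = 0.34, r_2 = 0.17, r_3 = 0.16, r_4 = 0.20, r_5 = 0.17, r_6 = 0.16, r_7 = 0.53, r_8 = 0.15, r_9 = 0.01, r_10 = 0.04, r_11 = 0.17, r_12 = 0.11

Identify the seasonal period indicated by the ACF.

7

The largest autocorrelation is r_7 = 0.53; the remaining lags stay at or below 0.34. The elevated value at lag 1 (0.34), dropping to 0.17 at lag 2, reflects decaying short-term dependence rather than seasonality.
The dominant spike at lag 7 indicates a seasonal period of 7.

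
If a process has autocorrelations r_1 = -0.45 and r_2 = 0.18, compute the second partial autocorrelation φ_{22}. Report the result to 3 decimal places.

φ_{22} = (r_2 − r_1²) / (1 − r_1²)
r_1² = (-0.45)² = 0.2025
Numerator = 0.18 − 0.2025 = -0.0225; denominator = 1 − 0.2025 = 0.7975
φ_{22} = -0.0225 / 0.7975 = -0.028

-0.028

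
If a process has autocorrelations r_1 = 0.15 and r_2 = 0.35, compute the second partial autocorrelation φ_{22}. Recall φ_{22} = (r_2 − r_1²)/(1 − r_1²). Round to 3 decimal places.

φ_{22} = (r_2 − r_1²) / (1 − r_1²)
r_1² = (0.15)² = 0.0225
Numerator = 0.35 − 0.0225 = 0.3275; denominator = 1 − 0.0225 = 0.9775
φ_{22} = 0.3275 / 0.9775 = 0.335

0.335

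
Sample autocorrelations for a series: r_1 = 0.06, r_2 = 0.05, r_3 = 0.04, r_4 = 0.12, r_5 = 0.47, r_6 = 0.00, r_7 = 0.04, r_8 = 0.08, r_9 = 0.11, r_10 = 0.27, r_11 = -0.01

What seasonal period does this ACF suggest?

5

The largest autocorrelation is r_5 = 0.47, with a weaker echo at lag 10 (0.27); the remaining lags stay at or below 0.12.
The dominant spike at lag 5 indicates a seasonal period of 5.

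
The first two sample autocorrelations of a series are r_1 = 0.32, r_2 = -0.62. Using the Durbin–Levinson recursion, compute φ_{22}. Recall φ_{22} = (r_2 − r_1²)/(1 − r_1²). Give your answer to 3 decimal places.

φ_{22} = (r_2 − r_1²) / (1 − r_1²)
r_1² = (0.32)² = 0.1024
Numerator = -0.62 − 0.1024 = -0.7224; denominator = 1 − 0.1024 = 0.8976
φ_{22} = -0.7224 / 0.8976 = -0.805

-0.805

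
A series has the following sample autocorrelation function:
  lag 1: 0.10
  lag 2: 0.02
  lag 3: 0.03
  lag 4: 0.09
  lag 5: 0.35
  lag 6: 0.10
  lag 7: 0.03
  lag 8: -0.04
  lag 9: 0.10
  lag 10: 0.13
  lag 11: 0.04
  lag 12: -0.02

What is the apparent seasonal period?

The largest autocorrelation is r_5 = 0.35; the remaining lags stay at or below 0.13.
The dominant spike at lag 5 indicates a seasonal period of 5.

5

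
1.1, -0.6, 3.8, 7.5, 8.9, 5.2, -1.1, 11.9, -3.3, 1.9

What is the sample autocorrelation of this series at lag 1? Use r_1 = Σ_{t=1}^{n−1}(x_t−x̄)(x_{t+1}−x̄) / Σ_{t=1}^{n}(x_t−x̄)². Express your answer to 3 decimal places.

-0.247

Mean x̄ = (1.1 − 0.6 + 3.8 + 7.5 + 8.9 + 5.2 − 1.1 + 11.9 − 3.3 + 1.9)/10 = 3.5300
Numerator Σ_{t=1}^{9}(x_t−x̄)(x_{t+1}−x̄) = -52.2399
Denominator Σ(x_t−x̄)² = 211.2210
r_1 = -52.2399 / 211.2210 = -0.247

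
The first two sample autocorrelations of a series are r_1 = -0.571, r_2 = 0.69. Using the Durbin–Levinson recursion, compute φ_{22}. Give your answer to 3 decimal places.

φ_{22} = (r_2 − r_1²) / (1 − r_1²)
r_1² = (-0.571)² = 0.326041
Numerator = 0.69 − 0.3260 = 0.3640; denominator = 1 − 0.3260 = 0.6740
φ_{22} = 0.3640 / 0.6740 = 0.540

0.540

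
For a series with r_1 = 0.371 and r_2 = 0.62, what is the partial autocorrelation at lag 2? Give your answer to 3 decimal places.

0.559

φ_{22} = (r_2 − r_1²) / (1 − r_1²)
r_1² = (0.371)² = 0.137641
Numerator = 0.62 − 0.1376 = 0.4824; denominator = 1 − 0.1376 = 0.8624
φ_{22} = 0.4824 / 0.8624 = 0.559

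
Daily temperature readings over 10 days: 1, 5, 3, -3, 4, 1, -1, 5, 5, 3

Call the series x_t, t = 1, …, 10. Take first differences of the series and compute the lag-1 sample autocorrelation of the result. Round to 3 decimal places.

First differences Δx: 4, -2, -6, 7, -3, -2, 6, 0, -2
Mean of differences = 0.2222
Numerator Σ(Δx_t−Δx̄)(Δx_{t+1}−Δx̄) = -65.0494
Denominator Σ(Δx_t−Δx̄)² = 157.5556
r_1(Δx) = -65.0494 / 157.5556 = -0.413

-0.413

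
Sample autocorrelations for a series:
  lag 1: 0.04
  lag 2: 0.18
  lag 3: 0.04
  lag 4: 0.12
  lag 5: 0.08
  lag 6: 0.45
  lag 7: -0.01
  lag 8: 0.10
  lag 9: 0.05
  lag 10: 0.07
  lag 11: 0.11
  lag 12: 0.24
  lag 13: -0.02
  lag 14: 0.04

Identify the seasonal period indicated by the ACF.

6

The largest autocorrelation is r_6 = 0.45, with a weaker echo at lag 12 (0.24); the remaining lags stay at or below 0.18.
The dominant spike at lag 6 indicates a seasonal period of 6.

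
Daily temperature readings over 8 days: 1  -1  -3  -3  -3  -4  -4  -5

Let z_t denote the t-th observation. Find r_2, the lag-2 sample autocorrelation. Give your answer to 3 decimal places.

0.083

Mean z̄ = (1 − 1 − 3 − 3 − 3 − 4 − 4 − 5)/8 = -2.7500
Σ(z_t−z̄)(z_{t+2}−z̄) = (-0.9375) + (-0.4375) + (0.0625) + (0.3125) + (0.3125) + (2.8125) = 2.1250
Denominator Σ(z_t−z̄)² = 25.5000
r_2 = 2.1250 / 25.5000 = 0.083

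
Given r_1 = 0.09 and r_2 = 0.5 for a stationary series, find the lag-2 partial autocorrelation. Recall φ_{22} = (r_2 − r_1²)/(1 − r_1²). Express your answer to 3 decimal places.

φ_{22} = (r_2 − r_1²) / (1 − r_1²)
r_1² = (0.09)² = 0.0081
Numerator = 0.5 − 0.0081 = 0.4919; denominator = 1 − 0.0081 = 0.9919
φ_{22} = 0.4919 / 0.9919 = 0.496

0.496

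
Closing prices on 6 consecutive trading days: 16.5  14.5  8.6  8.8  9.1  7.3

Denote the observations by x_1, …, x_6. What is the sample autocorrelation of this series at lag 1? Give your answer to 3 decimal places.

Mean x̄ = (16.5 + 14.5 + 8.6 + 8.8 + 9.1 + 7.3)/6 = 10.8000
Deviations from mean: 5.7000, 3.7000, -2.2000, -2.0000, -1.7000, -3.5000
Σ(x_t−x̄)(x_{t+1}−x̄) = (21.0900) + (-8.1400) + (4.4000) + (3.4000) + (5.9500) = 26.7000
Denominator Σ(x_t−x̄)² = 70.1600
r_1 = 26.7000 / 70.1600 = 0.381

0.381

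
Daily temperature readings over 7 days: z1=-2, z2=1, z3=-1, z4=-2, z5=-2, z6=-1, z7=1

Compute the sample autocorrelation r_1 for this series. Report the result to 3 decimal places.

-0.094

Mean z̄ = (-2 + 1 − 1 − 2 − 2 − 1 + 1)/7 = -0.8571
Deviations from mean: -1.1429, 1.8571, -0.1429, -1.1429, -1.1429, -0.1429, 1.8571
Σ(z_t−z̄)(z_{t+1}−z̄) = (-2.1224) + (-0.2653) + (0.1633) + (1.3061) + (0.1633) + (-0.2653) = -1.0204
Denominator Σ(z_t−z̄)² = 10.8571
r_1 = -1.0204 / 10.8571 = -0.094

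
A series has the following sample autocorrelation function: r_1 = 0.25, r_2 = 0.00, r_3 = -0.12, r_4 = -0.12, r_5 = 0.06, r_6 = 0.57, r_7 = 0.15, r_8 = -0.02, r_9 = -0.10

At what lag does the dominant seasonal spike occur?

6

The largest autocorrelation is r_6 = 0.57; the remaining lags stay at or below 0.25. The elevated value at lag 1 (0.25), dropping to 0.00 at lag 2, reflects decaying short-term dependence rather than seasonality.
The dominant spike at lag 6 indicates a seasonal period of 6.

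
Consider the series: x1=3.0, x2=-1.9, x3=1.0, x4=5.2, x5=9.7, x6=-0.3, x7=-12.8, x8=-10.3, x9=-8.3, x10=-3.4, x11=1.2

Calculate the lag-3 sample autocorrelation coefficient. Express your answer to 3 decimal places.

Mean x̄ = (3.0 − 1.9 + 1.0 + 5.2 + 9.7 − 0.3 − 12.8 − 10.3 − 8.3 − 3.4 + 1.2)/11 = -1.5364
Numerator Σ_{t=1}^{8}(x_t−x̄)(x_{t+3}−x̄) = -156.0903
Denominator Σ(x_t−x̄)² = 460.6855
r_3 = -156.0903 / 460.6855 = -0.339

-0.339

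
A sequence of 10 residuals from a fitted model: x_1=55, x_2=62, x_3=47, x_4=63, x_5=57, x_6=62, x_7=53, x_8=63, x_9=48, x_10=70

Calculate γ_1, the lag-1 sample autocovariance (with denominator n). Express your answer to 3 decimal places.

-33.500

Mean x̄ = (55 + 62 + 47 + 63 + 57 + 62 + 53 + 63 + 48 + 70)/10 = 58.0000
Σ_{t=1}^{9}(x_t−x̄)(x_{t+1}−x̄) = -335.0000
γ_1 = -335.0000 / 10 = -33.500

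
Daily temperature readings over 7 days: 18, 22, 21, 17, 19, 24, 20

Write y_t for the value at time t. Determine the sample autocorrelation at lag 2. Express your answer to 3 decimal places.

Mean ȳ = (18 + 22 + 21 + 17 + 19 + 24 + 20)/7 = 20.1429
Numerator Σ_{t=1}^{5}(y_t−ȳ)(y_{t+2}−ȳ) = -20.6122
Denominator Σ(y_t−ȳ)² = 34.8571
r_2 = -20.6122 / 34.8571 = -0.591

-0.591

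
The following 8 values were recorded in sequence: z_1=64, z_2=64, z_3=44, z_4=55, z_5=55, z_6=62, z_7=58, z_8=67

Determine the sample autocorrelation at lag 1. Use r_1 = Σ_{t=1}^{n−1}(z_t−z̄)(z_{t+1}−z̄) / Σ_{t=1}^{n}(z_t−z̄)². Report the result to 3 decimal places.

-0.008

Mean z̄ = (64 + 64 + 44 + 55 + 55 + 62 + 58 + 67)/8 = 58.6250
Σ(z_t−z̄)(z_{t+1}−z̄) = (28.8906) + (-78.6094) + (53.0156) + (13.1406) + (-12.2344) + (-2.1094) + (-5.2344) = -3.1406
Denominator Σ(z_t−z̄)² = 379.8750
r_1 = -3.1406 / 379.8750 = -0.008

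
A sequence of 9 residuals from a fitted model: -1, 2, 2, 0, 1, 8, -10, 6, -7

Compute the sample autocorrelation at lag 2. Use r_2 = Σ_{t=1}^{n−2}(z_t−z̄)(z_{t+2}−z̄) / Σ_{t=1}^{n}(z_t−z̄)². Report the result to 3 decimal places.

0.417

Mean z̄ = (-1 + 2 + 2 + 0 + 1 + 8 − 10 + 6 − 7)/9 = 0.1111
Σ(z_t−z̄)(z_{t+2}−z̄) = (-2.0988) + (-0.2099) + (1.6790) + (-0.8765) + (-8.9877) + (46.4568) + (71.9012) = 107.8642
Denominator Σ(z_t−z̄)² = 258.8889
r_2 = 107.8642 / 258.8889 = 0.417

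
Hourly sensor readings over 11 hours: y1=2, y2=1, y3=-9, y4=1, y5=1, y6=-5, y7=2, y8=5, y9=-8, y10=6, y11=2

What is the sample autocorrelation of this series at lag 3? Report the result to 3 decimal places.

Mean ȳ = (2 + 1 − 9 + 1 + 1 − 5 + 2 + 5 − 8 + 6 + 2)/11 = -0.1818
Numerator Σ_{t=1}^{8}(y_t−ȳ)(y_{t+3}−ȳ) = 117.6281
Denominator Σ(y_t−ȳ)² = 245.6364
r_3 = 117.6281 / 245.6364 = 0.479

0.479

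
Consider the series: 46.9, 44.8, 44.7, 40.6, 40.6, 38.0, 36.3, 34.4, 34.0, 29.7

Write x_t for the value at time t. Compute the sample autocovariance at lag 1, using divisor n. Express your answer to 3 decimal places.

17.358

Mean x̄ = (46.9 + 44.8 + 44.7 + 40.6 + 40.6 + 38.0 + 36.3 + 34.4 + 34.0 + 29.7)/10 = 39.0000
Σ_{t=1}^{9}(x_t−x̄)(x_{t+1}−x̄) = 173.5800
γ_1 = 173.5800 / 10 = 17.358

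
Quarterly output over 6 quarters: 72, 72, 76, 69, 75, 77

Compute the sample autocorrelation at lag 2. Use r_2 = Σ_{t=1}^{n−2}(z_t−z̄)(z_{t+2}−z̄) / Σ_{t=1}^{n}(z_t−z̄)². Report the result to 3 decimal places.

-0.198

Mean z̄ = (72 + 72 + 76 + 69 + 75 + 77)/6 = 73.5000
Deviations from mean: -1.5000, -1.5000, 2.5000, -4.5000, 1.5000, 3.5000
Σ(z_t−z̄)(z_{t+2}−z̄) = (-3.7500) + (6.7500) + (3.7500) + (-15.7500) = -9.0000
Denominator Σ(z_t−z̄)² = 45.5000
r_2 = -9.0000 / 45.5000 = -0.198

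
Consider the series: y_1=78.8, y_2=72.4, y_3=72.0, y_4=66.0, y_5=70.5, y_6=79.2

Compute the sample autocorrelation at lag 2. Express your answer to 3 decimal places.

Mean ȳ = (78.8 + 72.4 + 72.0 + 66.0 + 70.5 + 79.2)/6 = 73.1500
Deviations from mean: 5.6500, -0.7500, -1.1500, -7.1500, -2.6500, 6.0500
Numerator Σ_{t=1}^{4}(y_t−ȳ)(y_{t+2}−ȳ) = -41.3450
Denominator Σ(y_t−ȳ)² = 128.5550
r_2 = -41.3450 / 128.5550 = -0.322

-0.322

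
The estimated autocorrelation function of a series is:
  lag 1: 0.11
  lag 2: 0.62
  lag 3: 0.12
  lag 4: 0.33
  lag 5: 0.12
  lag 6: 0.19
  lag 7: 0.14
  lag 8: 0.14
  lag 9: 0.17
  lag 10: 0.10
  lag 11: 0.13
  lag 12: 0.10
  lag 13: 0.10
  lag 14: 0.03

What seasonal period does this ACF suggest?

The largest autocorrelation is r_2 = 0.62, with weaker echoes at lags 4 (0.33) and 6 (0.19); the remaining lags stay at or below 0.17.
The dominant spike at lag 2 indicates a seasonal period of 2.

2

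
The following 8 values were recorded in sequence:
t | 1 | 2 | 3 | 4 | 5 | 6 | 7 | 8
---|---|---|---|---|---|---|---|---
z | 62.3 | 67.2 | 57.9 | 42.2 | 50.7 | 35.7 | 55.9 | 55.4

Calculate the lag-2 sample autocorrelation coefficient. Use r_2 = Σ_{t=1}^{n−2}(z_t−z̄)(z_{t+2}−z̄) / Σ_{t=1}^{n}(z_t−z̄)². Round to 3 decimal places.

0.040

Mean z̄ = (62.3 + 67.2 + 57.9 + 42.2 + 50.7 + 35.7 + 55.9 + 55.4)/8 = 53.4125
Deviations from mean: 8.8875, 13.7875, 4.4875, -11.2125, -2.7125, -17.7125, 2.4875, 1.9875
Σ(z_t−z̄)(z_{t+2}−z̄) = (39.8827) + (-154.5923) + (-12.1723) + (198.6014) + (-6.7473) + (-35.2036) = 29.7684
Denominator Σ(z_t−z̄)² = 746.1688
r_2 = 29.7684 / 746.1688 = 0.040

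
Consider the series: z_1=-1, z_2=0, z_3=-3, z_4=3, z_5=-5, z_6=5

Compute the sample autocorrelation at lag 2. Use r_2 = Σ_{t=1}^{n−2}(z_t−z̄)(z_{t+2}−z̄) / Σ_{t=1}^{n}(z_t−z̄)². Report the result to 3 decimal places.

0.479

Mean z̄ = (-1 + 0 − 3 + 3 − 5 + 5)/6 = -0.1667
Deviations from mean: -0.8333, 0.1667, -2.8333, 3.1667, -4.8333, 5.1667
Numerator Σ_{t=1}^{4}(z_t−z̄)(z_{t+2}−z̄) = 32.9444
Denominator Σ(z_t−z̄)² = 68.8333
r_2 = 32.9444 / 68.8333 = 0.479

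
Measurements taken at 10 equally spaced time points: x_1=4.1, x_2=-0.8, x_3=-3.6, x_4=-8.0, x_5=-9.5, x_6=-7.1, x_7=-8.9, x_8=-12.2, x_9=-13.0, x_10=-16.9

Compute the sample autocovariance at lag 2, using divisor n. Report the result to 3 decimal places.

8.629

Mean x̄ = (4.1 − 0.8 − 3.6 − 8.0 − 9.5 − 7.1 − 8.9 − 12.2 − 13.0 − 16.9)/10 = -7.5900
Σ_{t=1}^{8}(x_t−x̄)(x_{t+2}−x̄) = 86.2868
γ_2 = 86.2868 / 10 = 8.629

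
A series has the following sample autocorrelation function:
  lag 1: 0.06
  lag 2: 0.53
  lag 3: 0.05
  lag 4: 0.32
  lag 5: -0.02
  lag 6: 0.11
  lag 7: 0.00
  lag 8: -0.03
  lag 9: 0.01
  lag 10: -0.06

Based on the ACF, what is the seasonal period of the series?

The largest autocorrelation is r_2 = 0.53, with a weaker echo at lag 4 (0.32); the remaining lags stay at or below 0.11.
The dominant spike at lag 2 indicates a seasonal period of 2.

2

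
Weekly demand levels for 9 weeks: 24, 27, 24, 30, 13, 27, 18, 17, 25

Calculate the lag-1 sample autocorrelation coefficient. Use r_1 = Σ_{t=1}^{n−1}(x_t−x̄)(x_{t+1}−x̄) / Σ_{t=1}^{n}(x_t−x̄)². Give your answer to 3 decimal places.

-0.397

Mean x̄ = (24 + 27 + 24 + 30 + 13 + 27 + 18 + 17 + 25)/9 = 22.7778
Numerator Σ_{t=1}^{8}(x_t−x̄)(x_{t+1}−x̄) = -98.1605
Denominator Σ(x_t−x̄)² = 247.5556
r_1 = -98.1605 / 247.5556 = -0.397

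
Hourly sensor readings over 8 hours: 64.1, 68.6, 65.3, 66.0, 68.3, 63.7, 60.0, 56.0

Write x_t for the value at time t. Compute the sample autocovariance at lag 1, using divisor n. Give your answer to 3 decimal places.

Mean x̄ = (64.1 + 68.6 + 65.3 + 66.0 + 68.3 + 63.7 + 60.0 + 56.0)/8 = 64.0000
Σ_{t=1}^{7}(x_t−x̄)(x_{t+1}−x̄) = 49.5500
γ_1 = 49.5500 / 8 = 6.194

6.194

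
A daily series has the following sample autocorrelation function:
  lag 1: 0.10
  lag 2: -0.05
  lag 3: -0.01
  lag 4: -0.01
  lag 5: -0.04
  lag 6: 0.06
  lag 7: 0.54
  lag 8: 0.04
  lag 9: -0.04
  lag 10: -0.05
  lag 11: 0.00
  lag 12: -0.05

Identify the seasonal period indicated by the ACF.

7

The largest autocorrelation is r_7 = 0.54; the remaining lags stay at or below 0.10.
The dominant spike at lag 7 indicates a seasonal period of 7.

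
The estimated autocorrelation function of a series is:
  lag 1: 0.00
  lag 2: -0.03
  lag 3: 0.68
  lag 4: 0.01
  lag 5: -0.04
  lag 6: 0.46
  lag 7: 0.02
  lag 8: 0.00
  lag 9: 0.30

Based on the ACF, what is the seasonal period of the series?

3

The largest autocorrelation is r_3 = 0.68, with weaker echoes at lags 6 (0.46) and 9 (0.30); the remaining lags stay at or below 0.02.
The dominant spike at lag 3 indicates a seasonal period of 3.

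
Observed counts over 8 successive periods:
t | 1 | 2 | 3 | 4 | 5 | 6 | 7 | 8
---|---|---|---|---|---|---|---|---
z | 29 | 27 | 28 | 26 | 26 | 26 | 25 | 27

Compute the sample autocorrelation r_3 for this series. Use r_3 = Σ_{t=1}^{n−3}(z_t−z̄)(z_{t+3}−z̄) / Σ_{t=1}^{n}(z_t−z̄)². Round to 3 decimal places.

Mean z̄ = (29 + 27 + 28 + 26 + 26 + 26 + 25 + 27)/8 = 26.7500
Σ(z_t−z̄)(z_{t+3}−z̄) = (-1.6875) + (-0.1875) + (-0.9375) + (1.3125) + (-0.1875) = -1.6875
Denominator Σ(z_t−z̄)² = 11.5000
r_3 = -1.6875 / 11.5000 = -0.147

-0.147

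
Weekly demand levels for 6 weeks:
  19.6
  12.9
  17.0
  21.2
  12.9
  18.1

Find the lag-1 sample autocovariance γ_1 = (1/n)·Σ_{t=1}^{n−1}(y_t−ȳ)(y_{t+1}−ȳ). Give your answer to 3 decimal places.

-5.432

Mean ȳ = (19.6 + 12.9 + 17.0 + 21.2 + 12.9 + 18.1)/6 = 16.9500
Σ_{t=1}^{5}(y_t−ȳ)(y_{t+1}−ȳ) = -32.5925
γ_1 = -32.5925 / 6 = -5.432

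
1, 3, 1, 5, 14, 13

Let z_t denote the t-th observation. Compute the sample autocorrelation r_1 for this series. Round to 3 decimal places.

Mean z̄ = (1 + 3 + 1 + 5 + 14 + 13)/6 = 6.1667
Deviations from mean: -5.1667, -3.1667, -5.1667, -1.1667, 7.8333, 6.8333
Σ(z_t−z̄)(z_{t+1}−z̄) = (16.3611) + (16.3611) + (6.0278) + (-9.1389) + (53.5278) = 83.1389
Denominator Σ(z_t−z̄)² = 172.8333
r_1 = 83.1389 / 172.8333 = 0.481

0.481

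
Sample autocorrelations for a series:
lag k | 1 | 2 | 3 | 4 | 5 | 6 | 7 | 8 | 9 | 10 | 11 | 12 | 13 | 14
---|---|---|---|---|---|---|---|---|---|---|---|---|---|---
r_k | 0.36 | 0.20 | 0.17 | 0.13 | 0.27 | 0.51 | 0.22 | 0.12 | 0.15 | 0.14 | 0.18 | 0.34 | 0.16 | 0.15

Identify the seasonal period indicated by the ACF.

The largest autocorrelation is r_6 = 0.51; the remaining lags stay at or below 0.36. The elevated value at lag 1 (0.36), dropping to 0.20 at lag 2, reflects decaying short-term dependence rather than seasonality.
The dominant spike at lag 6 indicates a seasonal period of 6.

6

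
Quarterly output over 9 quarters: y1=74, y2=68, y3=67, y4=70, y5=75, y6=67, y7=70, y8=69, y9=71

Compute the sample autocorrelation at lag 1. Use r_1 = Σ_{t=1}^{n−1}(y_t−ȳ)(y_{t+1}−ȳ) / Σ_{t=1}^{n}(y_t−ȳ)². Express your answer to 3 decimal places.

Mean ȳ = (74 + 68 + 67 + 70 + 75 + 67 + 70 + 69 + 71)/9 = 70.1111
Numerator Σ_{t=1}^{8}(y_t−ȳ)(y_{t+1}−ȳ) = -17.5679
Denominator Σ(y_t−ȳ)² = 64.8889
r_1 = -17.5679 / 64.8889 = -0.271

-0.271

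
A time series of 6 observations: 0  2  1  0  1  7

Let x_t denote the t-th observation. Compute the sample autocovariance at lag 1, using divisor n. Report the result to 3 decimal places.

Mean x̄ = (0 + 2 + 1 + 0 + 1 + 7)/6 = 1.8333
Σ_{t=1}^{5}(x_t−x̄)(x_{t+1}−x̄) = -1.6944
γ_1 = -1.6944 / 6 = -0.282

-0.282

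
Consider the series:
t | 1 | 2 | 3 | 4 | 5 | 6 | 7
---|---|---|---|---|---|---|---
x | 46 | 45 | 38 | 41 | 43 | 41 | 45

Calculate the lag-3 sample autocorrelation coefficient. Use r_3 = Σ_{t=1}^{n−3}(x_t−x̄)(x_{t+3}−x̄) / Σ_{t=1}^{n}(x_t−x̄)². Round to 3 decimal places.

Mean x̄ = (46 + 45 + 38 + 41 + 43 + 41 + 45)/7 = 42.7143
Deviations from mean: 3.2857, 2.2857, -4.7143, -1.7143, 0.2857, -1.7143, 2.2857
Σ(x_t−x̄)(x_{t+3}−x̄) = (-5.6327) + (0.6531) + (8.0816) + (-3.9184) = -0.8163
Denominator Σ(x_t−x̄)² = 49.4286
r_3 = -0.8163 / 49.4286 = -0.017

-0.017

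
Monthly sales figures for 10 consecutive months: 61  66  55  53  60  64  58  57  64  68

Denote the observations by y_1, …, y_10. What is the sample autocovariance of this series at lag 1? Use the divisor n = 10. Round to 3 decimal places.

Mean ȳ = (61 + 66 + 55 + 53 + 60 + 64 + 58 + 57 + 64 + 68)/10 = 60.6000
Σ_{t=1}^{9}(y_t−ȳ)(y_{t+1}−ȳ) = 30.4400
γ_1 = 30.4400 / 10 = 3.044

3.044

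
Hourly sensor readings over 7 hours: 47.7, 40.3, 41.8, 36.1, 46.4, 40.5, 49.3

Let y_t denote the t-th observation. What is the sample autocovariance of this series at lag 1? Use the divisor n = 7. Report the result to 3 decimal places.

-6.764

Mean ȳ = (47.7 + 40.3 + 41.8 + 36.1 + 46.4 + 40.5 + 49.3)/7 = 43.1571
Deviations: 4.5429, -2.8571, -1.3571, -7.0571, 3.2429, -2.6571, 6.1429
Σ_{t=1}^{6}(y_t−ȳ)(y_{t+1}−ȳ) = -47.3490
γ_1 = -47.3490 / 7 = -6.764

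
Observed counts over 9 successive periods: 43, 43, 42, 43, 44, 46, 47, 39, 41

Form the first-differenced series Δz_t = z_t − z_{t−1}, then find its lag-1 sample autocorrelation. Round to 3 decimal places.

First differences Δz: 0, -1, 1, 1, 2, 1, -8, 2
Mean of differences = -0.2500
Numerator Σ(Δz_t−Δz̄)(Δz_{t+1}−Δz̄) = -21.0625
Denominator Σ(Δz_t−Δz̄)² = 75.5000
r_1(Δz) = -21.0625 / 75.5000 = -0.279

-0.279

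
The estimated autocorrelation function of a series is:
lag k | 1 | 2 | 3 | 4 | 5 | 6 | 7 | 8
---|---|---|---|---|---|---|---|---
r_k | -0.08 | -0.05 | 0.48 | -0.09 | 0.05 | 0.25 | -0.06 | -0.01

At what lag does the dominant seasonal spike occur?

The largest autocorrelation is r_3 = 0.48, with a weaker echo at lag 6 (0.25); the remaining lags stay at or below 0.05.
The dominant spike at lag 3 indicates a seasonal period of 3.

3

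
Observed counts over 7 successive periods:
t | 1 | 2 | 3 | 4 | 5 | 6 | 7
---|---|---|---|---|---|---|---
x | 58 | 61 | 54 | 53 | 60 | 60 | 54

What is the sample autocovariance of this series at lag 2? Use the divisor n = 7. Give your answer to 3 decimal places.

-6.924

Mean x̄ = (58 + 61 + 54 + 53 + 60 + 60 + 54)/7 = 57.1429
Deviations: 0.8571, 3.8571, -3.1429, -4.1429, 2.8571, 2.8571, -3.1429
Σ_{t=1}^{5}(x_t−x̄)(x_{t+2}−x̄) = -48.4694
γ_2 = -48.4694 / 7 = -6.924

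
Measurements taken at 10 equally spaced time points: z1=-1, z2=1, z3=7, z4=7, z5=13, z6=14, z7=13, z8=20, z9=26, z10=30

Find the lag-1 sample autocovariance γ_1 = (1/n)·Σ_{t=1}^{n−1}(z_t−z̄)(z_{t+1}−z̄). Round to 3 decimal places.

Mean z̄ = (-1 + 1 + 7 + 7 + 13 + 14 + 13 + 20 + 26 + 30)/10 = 13.0000
Σ_{t=1}^{9}(z_t−z̄)(z_{t+1}−z̄) = 588.0000
γ_1 = 588.0000 / 10 = 58.800

58.800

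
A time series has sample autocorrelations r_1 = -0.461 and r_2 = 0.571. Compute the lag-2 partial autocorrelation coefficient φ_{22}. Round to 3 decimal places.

0.455

φ_{22} = (r_2 − r_1²) / (1 − r_1²)
r_1² = (-0.461)² = 0.212521
Numerator = 0.571 − 0.2125 = 0.3585; denominator = 1 − 0.2125 = 0.7875
φ_{22} = 0.3585 / 0.7875 = 0.455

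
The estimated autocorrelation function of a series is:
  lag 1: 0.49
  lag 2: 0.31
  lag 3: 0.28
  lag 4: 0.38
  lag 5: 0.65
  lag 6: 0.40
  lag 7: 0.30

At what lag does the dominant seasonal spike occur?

The largest autocorrelation is r_5 = 0.65; the remaining lags stay at or below 0.49. The elevated value at lag 1 (0.49), dropping to 0.31 at lag 2, reflects decaying short-term dependence rather than seasonality.
The dominant spike at lag 5 indicates a seasonal period of 5.

5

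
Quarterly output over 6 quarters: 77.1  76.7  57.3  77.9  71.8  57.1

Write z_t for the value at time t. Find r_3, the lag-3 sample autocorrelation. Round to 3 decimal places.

Mean z̄ = (77.1 + 76.7 + 57.3 + 77.9 + 71.8 + 57.1)/6 = 69.6500
Deviations from mean: 7.4500, 7.0500, -12.3500, 8.2500, 2.1500, -12.5500
Σ(z_t−z̄)(z_{t+3}−z̄) = (61.4625) + (15.1575) + (154.9925) = 231.6125
Denominator Σ(z_t−z̄)² = 487.9150
r_3 = 231.6125 / 487.9150 = 0.475

0.475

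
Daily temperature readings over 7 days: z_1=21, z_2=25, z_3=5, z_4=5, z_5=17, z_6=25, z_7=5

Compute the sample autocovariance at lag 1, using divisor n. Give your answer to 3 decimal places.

-5.644

Mean z̄ = (21 + 25 + 5 + 5 + 17 + 25 + 5)/7 = 14.7143
Deviations: 6.2857, 10.2857, -9.7143, -9.7143, 2.2857, 10.2857, -9.7143
Σ_{t=1}^{6}(z_t−z̄)(z_{t+1}−z̄) = -39.5102
γ_1 = -39.5102 / 7 = -5.644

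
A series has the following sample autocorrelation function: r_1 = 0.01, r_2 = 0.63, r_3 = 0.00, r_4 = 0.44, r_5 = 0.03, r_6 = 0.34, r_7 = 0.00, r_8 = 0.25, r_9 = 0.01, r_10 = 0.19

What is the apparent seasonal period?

The largest autocorrelation is r_2 = 0.63, with weaker echoes at lags 4 (0.44), 6 (0.34), 8 (0.25) and 10 (0.19); the remaining lags stay at or below 0.03.
The dominant spike at lag 2 indicates a seasonal period of 2.

2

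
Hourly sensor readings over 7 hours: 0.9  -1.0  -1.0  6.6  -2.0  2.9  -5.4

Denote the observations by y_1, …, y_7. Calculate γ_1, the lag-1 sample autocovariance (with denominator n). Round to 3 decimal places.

Mean ȳ = (0.9 − 1.0 − 1.0 + 6.6 − 2.0 + 2.9 − 5.4)/7 = 0.1429
Σ_{t=1}^{6}(y_t−ȳ)(y_{t+1}−ȳ) = -41.9661
γ_1 = -41.9661 / 7 = -5.995

-5.995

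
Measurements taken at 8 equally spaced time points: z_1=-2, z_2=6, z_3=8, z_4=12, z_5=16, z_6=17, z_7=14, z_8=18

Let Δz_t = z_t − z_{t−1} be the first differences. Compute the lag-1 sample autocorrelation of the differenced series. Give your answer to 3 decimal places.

First differences Δz: 8, 2, 4, 4, 1, -3, 4
Mean of differences = 2.8571
Numerator Σ(Δz_t−Δz̄)(Δz_{t+1}−Δz̄) = -2.0204
Denominator Σ(Δz_t−Δz̄)² = 68.8571
r_1(Δz) = -2.0204 / 68.8571 = -0.029

-0.029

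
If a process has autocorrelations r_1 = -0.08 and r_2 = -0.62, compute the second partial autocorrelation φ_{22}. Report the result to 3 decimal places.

-0.630

φ_{22} = (r_2 − r_1²) / (1 − r_1²)
r_1² = (-0.08)² = 0.0064
Numerator = -0.62 − 0.0064 = -0.6264; denominator = 1 − 0.0064 = 0.9936
φ_{22} = -0.6264 / 0.9936 = -0.630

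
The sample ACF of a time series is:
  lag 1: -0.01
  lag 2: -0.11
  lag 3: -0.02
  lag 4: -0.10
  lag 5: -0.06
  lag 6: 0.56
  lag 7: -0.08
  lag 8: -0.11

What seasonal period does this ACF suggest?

6

The largest autocorrelation is r_6 = 0.56; the remaining lags stay at or below -0.01.
The dominant spike at lag 6 indicates a seasonal period of 6.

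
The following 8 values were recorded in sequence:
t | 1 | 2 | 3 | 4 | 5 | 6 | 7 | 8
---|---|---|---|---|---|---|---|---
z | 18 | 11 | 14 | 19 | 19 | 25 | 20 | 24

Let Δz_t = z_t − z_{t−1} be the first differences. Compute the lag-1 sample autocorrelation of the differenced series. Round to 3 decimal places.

First differences Δz: -7, 3, 5, 0, 6, -5, 4
Mean of differences = 0.8571
Numerator Σ(Δz_t−Δz̄)(Δz_{t+1}−Δz̄) = -64.4490
Denominator Σ(Δz_t−Δz̄)² = 154.8571
r_1(Δz) = -64.4490 / 154.8571 = -0.416

-0.416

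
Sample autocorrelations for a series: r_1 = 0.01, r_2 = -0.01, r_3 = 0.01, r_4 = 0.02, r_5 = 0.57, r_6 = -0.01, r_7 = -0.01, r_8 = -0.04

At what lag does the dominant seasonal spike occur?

5

The largest autocorrelation is r_5 = 0.57; the remaining lags stay at or below 0.02.
The dominant spike at lag 5 indicates a seasonal period of 5.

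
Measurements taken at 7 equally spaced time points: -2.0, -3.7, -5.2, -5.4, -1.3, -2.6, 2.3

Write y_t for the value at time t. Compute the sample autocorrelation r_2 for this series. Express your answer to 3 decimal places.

Mean ȳ = (-2.0 − 3.7 − 5.2 − 5.4 − 1.3 − 2.6 + 2.3)/7 = -2.5571
Σ(y_t−ȳ)(y_{t+2}−ȳ) = (-1.4724) + (3.2490) + (-3.3224) + (0.1218) + (6.1061) = 4.6820
Denominator Σ(y_t−ȳ)² = 41.8571
r_2 = 4.6820 / 41.8571 = 0.112

0.112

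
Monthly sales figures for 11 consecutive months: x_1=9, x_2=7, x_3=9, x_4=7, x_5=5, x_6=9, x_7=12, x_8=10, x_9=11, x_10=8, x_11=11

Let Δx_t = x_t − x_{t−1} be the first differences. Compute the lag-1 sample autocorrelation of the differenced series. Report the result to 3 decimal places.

First differences Δx: -2, 2, -2, -2, 4, 3, -2, 1, -3, 3
Mean of differences = 0.2000
Numerator Σ(Δx_t−Δx̄)(Δx_{t+1}−Δx̄) = -20.2400
Denominator Σ(Δx_t−Δx̄)² = 63.6000
r_1(Δx) = -20.2400 / 63.6000 = -0.318

-0.318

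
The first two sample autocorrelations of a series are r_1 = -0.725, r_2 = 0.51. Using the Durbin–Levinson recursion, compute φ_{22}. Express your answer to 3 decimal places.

φ_{22} = (r_2 − r_1²) / (1 − r_1²)
r_1² = (-0.725)² = 0.525625
Numerator = 0.51 − 0.5256 = -0.0156; denominator = 1 − 0.5256 = 0.4744
φ_{22} = -0.0156 / 0.4744 = -0.033

-0.033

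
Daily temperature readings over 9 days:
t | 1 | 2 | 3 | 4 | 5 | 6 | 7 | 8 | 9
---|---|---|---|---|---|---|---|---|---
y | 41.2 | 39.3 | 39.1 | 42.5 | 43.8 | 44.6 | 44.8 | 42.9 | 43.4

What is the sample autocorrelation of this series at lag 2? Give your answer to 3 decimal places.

Mean ȳ = (41.2 + 39.3 + 39.1 + 42.5 + 43.8 + 44.6 + 44.8 + 42.9 + 43.4)/9 = 42.4000
Numerator Σ_{t=1}^{7}(y_t−ȳ)(y_{t+2}−ȳ) = 6.1100
Denominator Σ(y_t−ȳ)² = 35.7600
r_2 = 6.1100 / 35.7600 = 0.171

0.171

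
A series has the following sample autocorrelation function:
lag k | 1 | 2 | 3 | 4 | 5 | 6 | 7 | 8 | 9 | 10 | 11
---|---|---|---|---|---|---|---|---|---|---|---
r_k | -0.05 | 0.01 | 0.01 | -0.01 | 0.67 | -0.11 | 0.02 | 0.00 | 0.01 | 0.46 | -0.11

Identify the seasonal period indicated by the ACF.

5

The largest autocorrelation is r_5 = 0.67, with a weaker echo at lag 10 (0.46); the remaining lags stay at or below 0.02.
The dominant spike at lag 5 indicates a seasonal period of 5.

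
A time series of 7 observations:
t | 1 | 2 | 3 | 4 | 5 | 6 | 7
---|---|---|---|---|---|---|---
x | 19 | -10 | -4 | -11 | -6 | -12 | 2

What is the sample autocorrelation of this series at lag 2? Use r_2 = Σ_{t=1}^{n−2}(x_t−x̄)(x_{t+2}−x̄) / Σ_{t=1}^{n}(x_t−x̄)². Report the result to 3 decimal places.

Mean x̄ = (19 − 10 − 4 − 11 − 6 − 12 + 2)/7 = -3.1429
Deviations from mean: 22.1429, -6.8571, -0.8571, -7.8571, -2.8571, -8.8571, 5.1429
Σ(x_t−x̄)(x_{t+2}−x̄) = (-18.9796) + (53.8776) + (2.4490) + (69.5918) + (-14.6939) = 92.2449
Denominator Σ(x_t−x̄)² = 712.8571
r_2 = 92.2449 / 712.8571 = 0.129

0.129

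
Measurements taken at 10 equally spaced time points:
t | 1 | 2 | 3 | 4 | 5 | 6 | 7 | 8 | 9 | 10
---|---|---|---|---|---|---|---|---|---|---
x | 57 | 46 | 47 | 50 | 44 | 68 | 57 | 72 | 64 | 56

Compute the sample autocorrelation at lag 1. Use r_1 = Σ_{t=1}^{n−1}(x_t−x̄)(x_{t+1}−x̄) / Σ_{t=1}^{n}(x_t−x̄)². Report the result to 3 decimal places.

Mean x̄ = (57 + 46 + 47 + 50 + 44 + 68 + 57 + 72 + 64 + 56)/10 = 56.1000
Numerator Σ_{t=1}^{9}(x_t−x̄)(x_{t+1}−x̄) = 217.9900
Denominator Σ(x_t−x̄)² = 826.9000
r_1 = 217.9900 / 826.9000 = 0.264

0.264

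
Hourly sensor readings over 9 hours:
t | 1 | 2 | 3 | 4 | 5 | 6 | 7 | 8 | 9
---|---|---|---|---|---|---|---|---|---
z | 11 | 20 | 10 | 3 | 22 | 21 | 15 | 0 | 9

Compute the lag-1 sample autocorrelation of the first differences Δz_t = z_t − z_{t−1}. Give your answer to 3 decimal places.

First differences Δz: 9, -10, -7, 19, -1, -6, -15, 9
Mean of differences = -0.2500
Numerator Σ(Δz_t−Δz̄)(Δz_{t+1}−Δz̄) = -216.0625
Denominator Σ(Δz_t−Δz̄)² = 933.5000
r_1(Δz) = -216.0625 / 933.5000 = -0.231

-0.231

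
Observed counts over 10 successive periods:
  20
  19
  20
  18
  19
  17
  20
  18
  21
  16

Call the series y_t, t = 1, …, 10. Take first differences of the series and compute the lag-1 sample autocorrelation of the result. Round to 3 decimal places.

First differences Δy: -1, 1, -2, 1, -2, 3, -2, 3, -5
Mean of differences = -0.4444
Numerator Σ(Δy_t−Δȳ)(Δy_{t+1}−Δȳ) = -39.3086
Denominator Σ(Δy_t−Δȳ)² = 56.2222
r_1(Δy) = -39.3086 / 56.2222 = -0.699

-0.699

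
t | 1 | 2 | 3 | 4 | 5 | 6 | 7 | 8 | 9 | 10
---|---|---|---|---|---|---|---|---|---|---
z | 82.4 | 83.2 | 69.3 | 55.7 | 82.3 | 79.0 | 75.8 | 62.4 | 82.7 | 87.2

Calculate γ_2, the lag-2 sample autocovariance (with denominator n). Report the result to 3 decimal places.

-48.787

Mean z̄ = (82.4 + 83.2 + 69.3 + 55.7 + 82.3 + 79.0 + 75.8 + 62.4 + 82.7 + 87.2)/10 = 76.0000
Σ_{t=1}^{8}(z_t−z̄)(z_{t+2}−z̄) = -487.8700
γ_2 = -487.8700 / 10 = -48.787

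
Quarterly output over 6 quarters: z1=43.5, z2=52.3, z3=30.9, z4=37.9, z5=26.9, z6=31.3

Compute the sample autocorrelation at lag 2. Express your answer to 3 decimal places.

Mean z̄ = (43.5 + 52.3 + 30.9 + 37.9 + 26.9 + 31.3)/6 = 37.1333
Deviations from mean: 6.3667, 15.1667, -6.2333, 0.7667, -10.2333, -5.8333
Σ(z_t−z̄)(z_{t+2}−z̄) = (-39.6856) + (11.6278) + (63.7878) + (-4.4722) = 31.2578
Denominator Σ(z_t−z̄)² = 448.7533
r_2 = 31.2578 / 448.7533 = 0.070

0.070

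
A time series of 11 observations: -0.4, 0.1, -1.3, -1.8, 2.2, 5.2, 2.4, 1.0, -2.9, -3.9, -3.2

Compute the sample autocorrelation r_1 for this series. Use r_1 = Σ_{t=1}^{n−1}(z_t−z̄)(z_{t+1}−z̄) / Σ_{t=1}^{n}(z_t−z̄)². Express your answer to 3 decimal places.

Mean z̄ = (-0.4 + 0.1 − 1.3 − 1.8 + 2.2 + 5.2 + 2.4 + 1.0 − 2.9 − 3.9 − 3.2)/11 = -0.2364
Numerator Σ_{t=1}^{10}(z_t−z̄)(z_{t+1}−z̄) = 45.6005
Denominator Σ(z_t−z̄)² = 76.9855
r_1 = 45.6005 / 76.9855 = 0.592

0.592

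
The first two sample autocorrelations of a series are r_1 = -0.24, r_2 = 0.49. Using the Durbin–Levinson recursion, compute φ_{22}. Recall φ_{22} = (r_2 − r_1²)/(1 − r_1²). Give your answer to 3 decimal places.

φ_{22} = (r_2 − r_1²) / (1 − r_1²)
r_1² = (-0.24)² = 0.0576
Numerator = 0.49 − 0.0576 = 0.4324; denominator = 1 − 0.0576 = 0.9424
φ_{22} = 0.4324 / 0.9424 = 0.459

0.459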